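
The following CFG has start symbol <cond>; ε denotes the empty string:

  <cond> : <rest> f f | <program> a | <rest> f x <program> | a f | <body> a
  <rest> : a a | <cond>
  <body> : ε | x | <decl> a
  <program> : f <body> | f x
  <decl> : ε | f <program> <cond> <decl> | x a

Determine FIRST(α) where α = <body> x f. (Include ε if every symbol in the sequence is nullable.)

{ a, f, x }

Add FIRST(<body>)\{ε} = { a, f, x }; <body> is nullable, continue.
x is a terminal; add {x} and stop.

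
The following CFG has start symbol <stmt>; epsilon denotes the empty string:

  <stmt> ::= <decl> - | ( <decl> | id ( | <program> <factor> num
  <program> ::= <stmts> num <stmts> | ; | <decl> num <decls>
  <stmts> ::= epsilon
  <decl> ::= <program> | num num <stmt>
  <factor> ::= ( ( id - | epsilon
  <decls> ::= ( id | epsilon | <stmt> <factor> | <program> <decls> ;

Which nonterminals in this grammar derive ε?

Directly nullable (have an epsilon-production): <stmts>, <factor>, <decls>.
No other nonterminal has a production whose RHS symbols are all nullable.

{ <decls>, <factor>, <stmts> }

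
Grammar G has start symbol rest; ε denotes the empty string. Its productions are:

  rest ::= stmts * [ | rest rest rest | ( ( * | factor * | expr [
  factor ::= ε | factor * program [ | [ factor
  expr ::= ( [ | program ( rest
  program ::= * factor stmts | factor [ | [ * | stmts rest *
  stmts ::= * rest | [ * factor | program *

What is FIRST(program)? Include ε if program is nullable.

{ *, [ }

program ::= * factor stmts contributes {*}.
From program ::= factor [: factor nullable, take FIRST(factor) ∪ {[} = { *, [ }.
program ::= [ * contributes {[}.
From program ::= stmts rest *: add FIRST(stmts) = { *, [ }.
Union: FIRST(program) = { *, [ }.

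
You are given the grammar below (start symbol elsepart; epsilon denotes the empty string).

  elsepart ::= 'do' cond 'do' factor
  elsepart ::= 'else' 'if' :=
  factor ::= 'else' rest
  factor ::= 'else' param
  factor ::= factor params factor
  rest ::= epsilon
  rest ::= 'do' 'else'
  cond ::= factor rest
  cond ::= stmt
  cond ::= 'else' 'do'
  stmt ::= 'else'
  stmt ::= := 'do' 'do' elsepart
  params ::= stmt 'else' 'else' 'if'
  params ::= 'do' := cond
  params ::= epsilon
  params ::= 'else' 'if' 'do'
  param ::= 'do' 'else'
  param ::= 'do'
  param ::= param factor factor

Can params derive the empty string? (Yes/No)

params has an epsilon-production, so params ⇒ epsilon.

Yes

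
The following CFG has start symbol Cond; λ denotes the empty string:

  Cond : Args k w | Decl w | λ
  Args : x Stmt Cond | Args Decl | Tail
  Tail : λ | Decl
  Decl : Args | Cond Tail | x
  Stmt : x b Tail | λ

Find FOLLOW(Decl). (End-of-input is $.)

{ k, w, x }

In Cond : Decl w: add FIRST(w) = { w }.
In Args : Args Decl: Decl is at the end, add FOLLOW(Args) = { k, w, x }.
In Tail : Decl: Decl is at the end, add FOLLOW(Tail) = { k, w, x }.
Union: FOLLOW(Decl) = { k, w, x }.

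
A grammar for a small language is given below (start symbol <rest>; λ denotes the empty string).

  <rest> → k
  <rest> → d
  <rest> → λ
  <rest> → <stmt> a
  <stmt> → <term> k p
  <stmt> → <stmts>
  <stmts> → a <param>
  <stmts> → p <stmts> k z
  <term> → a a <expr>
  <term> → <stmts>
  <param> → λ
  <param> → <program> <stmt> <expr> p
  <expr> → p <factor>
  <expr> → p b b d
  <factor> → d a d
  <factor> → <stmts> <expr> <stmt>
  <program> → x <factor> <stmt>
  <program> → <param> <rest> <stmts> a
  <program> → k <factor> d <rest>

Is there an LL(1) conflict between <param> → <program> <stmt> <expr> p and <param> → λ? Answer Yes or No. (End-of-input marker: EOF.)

Yes

FIRST(<program> <stmt> <expr> p) = { a, d, k, p, x } and FIRST(λ) = { λ }.
The second alternative is nullable and FOLLOW(<param>) = { a, d, k, p } shares a with FIRST of the first — conflict.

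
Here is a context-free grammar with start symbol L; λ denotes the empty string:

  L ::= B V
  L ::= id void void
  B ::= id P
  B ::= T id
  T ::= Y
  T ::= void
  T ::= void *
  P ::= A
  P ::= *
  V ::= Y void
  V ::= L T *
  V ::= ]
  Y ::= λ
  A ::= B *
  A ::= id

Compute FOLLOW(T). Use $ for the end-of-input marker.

In B ::= T id: add FIRST(id) = { id }.
In V ::= L T *: add FIRST(*) = { * }.
Union: FOLLOW(T) = { *, id }.

{ *, id }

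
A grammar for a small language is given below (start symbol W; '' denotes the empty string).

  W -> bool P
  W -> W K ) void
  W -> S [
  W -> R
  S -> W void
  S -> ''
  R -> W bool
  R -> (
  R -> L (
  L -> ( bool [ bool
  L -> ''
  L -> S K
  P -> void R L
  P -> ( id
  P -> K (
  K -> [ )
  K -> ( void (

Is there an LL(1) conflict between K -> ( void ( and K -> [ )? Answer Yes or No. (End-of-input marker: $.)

FIRST(( void () = { ( } and FIRST([ )) = { [ }.
The FIRST sets are disjoint and neither alternative is nullable — no conflict.

No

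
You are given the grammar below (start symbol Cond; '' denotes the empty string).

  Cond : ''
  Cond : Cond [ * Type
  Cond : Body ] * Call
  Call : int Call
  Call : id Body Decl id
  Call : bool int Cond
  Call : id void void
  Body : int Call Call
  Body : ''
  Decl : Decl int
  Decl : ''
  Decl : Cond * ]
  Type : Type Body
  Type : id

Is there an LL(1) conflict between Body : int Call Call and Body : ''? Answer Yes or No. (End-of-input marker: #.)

Yes

FIRST(int Call Call) = { int } and FIRST('') = { '' }.
The second alternative is nullable and FOLLOW(Body) = { #, *, [, ], bool, id, int } shares int with FIRST of the first — conflict.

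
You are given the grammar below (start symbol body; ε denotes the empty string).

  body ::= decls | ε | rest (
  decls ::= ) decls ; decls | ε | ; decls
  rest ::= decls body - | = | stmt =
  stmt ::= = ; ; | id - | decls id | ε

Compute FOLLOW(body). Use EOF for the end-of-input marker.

{ EOF, - }

body is the start symbol, so EOF ∈ FOLLOW(body).
In rest ::= decls body -: add FIRST(-) = { - }.
Union: FOLLOW(body) = { EOF, - }.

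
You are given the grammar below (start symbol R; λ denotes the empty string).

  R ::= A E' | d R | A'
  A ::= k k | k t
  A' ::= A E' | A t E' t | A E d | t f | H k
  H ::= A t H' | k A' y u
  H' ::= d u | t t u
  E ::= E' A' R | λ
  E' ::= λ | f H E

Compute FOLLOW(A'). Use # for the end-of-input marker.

{ #, d, k, t, y }

In R ::= A': A' is at the end, add FOLLOW(R) = { #, d, k, t, y }.
In H ::= k A' y u: add FIRST(y u) = { y }.
In E ::= E' A' R: add FIRST(R) = { d, k, t }.
Union: FOLLOW(A') = { #, d, k, t, y }.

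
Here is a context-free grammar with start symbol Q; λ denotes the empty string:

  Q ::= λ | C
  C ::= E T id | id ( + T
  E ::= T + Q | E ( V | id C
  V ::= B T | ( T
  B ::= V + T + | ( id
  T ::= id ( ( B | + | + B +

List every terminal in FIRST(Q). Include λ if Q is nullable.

Q ::= λ contributes λ.
From Q ::= C: add FIRST(C) = { +, id }.
Union: FIRST(Q) = { +, id, λ }.

{ +, id, λ }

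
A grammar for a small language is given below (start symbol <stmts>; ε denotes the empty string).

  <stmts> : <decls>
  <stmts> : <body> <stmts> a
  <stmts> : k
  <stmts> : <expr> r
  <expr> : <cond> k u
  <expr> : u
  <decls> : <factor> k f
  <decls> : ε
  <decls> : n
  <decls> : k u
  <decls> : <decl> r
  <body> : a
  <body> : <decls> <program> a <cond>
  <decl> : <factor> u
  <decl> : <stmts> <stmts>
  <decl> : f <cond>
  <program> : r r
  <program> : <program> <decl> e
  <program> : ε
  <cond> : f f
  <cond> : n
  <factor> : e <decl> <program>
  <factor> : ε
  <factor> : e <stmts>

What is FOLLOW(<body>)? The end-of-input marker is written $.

{ a, e, f, k, n, r, u }

In <stmts> : <body> <stmts> a: add FIRST(<stmts> a) = { a, e, f, k, n, r, u }.
Union: FOLLOW(<body>) = { a, e, f, k, n, r, u }.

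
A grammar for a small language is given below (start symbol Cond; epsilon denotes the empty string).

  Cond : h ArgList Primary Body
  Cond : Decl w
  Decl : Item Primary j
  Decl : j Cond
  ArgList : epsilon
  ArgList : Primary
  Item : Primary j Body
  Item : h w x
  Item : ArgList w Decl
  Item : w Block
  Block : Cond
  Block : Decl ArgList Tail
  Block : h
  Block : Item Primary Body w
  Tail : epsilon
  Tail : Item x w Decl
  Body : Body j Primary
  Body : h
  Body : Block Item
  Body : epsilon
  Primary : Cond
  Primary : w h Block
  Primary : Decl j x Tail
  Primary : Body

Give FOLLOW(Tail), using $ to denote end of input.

{ $, h, j, w, x }

In Block : Decl ArgList Tail: Tail is at the end, add FOLLOW(Block) = { $, h, j, w, x }.
In Primary : Decl j x Tail: Tail is at the end, add FOLLOW(Primary) = { $, h, j, w, x }.
Union: FOLLOW(Tail) = { $, h, j, w, x }.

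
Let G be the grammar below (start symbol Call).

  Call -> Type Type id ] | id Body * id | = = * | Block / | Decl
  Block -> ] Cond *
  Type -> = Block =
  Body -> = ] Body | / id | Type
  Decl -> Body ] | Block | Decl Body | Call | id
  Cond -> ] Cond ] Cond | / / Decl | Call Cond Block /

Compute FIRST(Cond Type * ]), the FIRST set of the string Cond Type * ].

{ /, =, ], id }

Add FIRST(Cond) = { /, =, ], id }; Cond is not nullable, stop.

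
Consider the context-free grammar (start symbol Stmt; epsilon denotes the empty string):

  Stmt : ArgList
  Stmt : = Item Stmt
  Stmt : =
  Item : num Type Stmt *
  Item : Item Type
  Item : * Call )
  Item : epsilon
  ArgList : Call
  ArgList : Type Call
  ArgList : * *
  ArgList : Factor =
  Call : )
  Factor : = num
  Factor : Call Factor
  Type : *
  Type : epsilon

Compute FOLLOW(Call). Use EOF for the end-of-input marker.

{ EOF, ), *, = }

In Item : * Call ): add FIRST()) = { ) }.
In ArgList : Call: Call is at the end, add FOLLOW(ArgList) = { EOF, * }.
In ArgList : Type Call: Call is at the end, add FOLLOW(ArgList) = { EOF, * }.
In Factor : Call Factor: add FIRST(Factor) = { ), = }.
Union: FOLLOW(Call) = { EOF, ), *, = }.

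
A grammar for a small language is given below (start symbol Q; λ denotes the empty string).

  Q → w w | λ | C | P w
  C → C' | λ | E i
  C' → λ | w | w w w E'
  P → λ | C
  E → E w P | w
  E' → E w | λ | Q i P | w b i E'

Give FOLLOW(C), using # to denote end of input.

In Q → C: C is at the end, add FOLLOW(Q) = { #, i }.
In P → C: C is at the end, add FOLLOW(P) = { #, i, w }.
Union: FOLLOW(C) = { #, i, w }.

{ #, i, w }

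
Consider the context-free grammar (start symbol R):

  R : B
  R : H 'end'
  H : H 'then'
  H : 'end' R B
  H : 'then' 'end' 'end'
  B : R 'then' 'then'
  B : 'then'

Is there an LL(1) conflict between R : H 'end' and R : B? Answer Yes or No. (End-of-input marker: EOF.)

FIRST(H 'end') = { 'end', 'then' } and FIRST(B) = { 'end', 'then' }.
Both contain 'end', so the two alternatives are not disjoint — LL(1) conflict.

Yes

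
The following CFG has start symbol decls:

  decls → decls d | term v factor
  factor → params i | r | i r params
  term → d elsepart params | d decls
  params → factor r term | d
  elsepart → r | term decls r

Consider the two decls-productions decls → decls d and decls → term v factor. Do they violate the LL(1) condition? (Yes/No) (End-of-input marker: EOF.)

Yes

FIRST(decls d) = { d } and FIRST(term v factor) = { d }.
Both contain d, so the two alternatives are not disjoint — LL(1) conflict.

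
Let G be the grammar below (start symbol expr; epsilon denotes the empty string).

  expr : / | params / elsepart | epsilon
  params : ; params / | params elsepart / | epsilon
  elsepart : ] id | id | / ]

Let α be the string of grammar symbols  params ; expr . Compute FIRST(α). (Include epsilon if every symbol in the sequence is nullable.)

{ /, ;, ], id }

Add FIRST(params)\{epsilon} = { /, ;, ], id }; params is nullable, continue.
; is a terminal; add {;} and stop.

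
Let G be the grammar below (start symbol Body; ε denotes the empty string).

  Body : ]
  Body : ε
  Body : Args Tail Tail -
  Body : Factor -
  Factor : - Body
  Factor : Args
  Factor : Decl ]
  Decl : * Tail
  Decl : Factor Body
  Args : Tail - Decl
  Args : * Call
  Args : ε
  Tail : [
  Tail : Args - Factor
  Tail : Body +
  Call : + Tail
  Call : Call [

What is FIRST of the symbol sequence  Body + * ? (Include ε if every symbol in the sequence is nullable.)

Add FIRST(Body)\{ε} = { *, +, -, [, ] }; Body is nullable, continue.
+ is a terminal; add {+} and stop.

{ *, +, -, [, ] }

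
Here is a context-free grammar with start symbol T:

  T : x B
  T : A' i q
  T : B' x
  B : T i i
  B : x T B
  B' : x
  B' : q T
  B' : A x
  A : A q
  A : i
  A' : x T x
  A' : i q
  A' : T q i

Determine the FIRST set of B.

{ i, q, x }

From B : T i i: add FIRST(T) = { i, q, x }.
B : x T B contributes {x}.
Union: FIRST(B) = { i, q, x }.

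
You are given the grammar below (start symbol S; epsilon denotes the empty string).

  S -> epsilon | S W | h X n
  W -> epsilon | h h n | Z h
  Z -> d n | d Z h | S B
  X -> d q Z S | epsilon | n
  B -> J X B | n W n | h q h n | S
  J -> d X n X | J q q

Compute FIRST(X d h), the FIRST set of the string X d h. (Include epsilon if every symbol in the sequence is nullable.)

Add FIRST(X)\{epsilon} = { d, n }; X is nullable, continue.
d is a terminal; add {d} and stop.

{ d, n }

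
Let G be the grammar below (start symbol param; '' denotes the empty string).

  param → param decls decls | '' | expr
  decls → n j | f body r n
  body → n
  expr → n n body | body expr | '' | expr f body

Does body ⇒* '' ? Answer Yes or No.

Nullable nonterminals: expr, param.
No production of body has an RHS whose symbols are all nullable, so body is not nullable.

No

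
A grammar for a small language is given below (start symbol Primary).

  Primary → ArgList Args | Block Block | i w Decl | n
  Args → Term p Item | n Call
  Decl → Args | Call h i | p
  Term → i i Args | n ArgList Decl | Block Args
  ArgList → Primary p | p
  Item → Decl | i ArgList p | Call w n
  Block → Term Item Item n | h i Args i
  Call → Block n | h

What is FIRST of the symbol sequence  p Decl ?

p is a terminal; add {p} and stop.

{ p }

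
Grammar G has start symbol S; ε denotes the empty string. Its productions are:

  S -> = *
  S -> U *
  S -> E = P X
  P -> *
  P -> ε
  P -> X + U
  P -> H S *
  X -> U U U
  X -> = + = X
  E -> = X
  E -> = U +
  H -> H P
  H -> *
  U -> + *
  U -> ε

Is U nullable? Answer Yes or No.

Yes

U has an ε-production, so U ⇒ ε.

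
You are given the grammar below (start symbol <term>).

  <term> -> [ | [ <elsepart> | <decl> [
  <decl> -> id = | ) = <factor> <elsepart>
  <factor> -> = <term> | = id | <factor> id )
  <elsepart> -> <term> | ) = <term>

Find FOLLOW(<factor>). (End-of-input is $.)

{ ), [, id }

In <decl> -> ) = <factor> <elsepart>: add FIRST(<elsepart>) = { ), [, id }.
In <factor> -> <factor> id ): add FIRST(id )) = { id }.
Union: FOLLOW(<factor>) = { ), [, id }.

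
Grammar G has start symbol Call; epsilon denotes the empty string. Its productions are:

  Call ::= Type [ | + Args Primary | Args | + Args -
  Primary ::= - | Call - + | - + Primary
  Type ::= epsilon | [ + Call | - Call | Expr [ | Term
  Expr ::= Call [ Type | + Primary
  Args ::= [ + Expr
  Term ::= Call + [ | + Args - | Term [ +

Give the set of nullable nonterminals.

Directly nullable (have an epsilon-production): Type.
No other nonterminal has a production whose RHS symbols are all nullable.

{ Type }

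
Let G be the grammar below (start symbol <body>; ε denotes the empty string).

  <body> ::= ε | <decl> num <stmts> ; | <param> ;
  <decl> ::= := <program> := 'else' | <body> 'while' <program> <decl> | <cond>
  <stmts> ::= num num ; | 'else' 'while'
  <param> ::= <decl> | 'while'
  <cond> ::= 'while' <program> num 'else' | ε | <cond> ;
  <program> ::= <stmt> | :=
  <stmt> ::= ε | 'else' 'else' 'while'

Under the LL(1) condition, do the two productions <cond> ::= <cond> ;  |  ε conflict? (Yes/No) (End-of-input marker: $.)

FIRST(<cond> ;) = { 'while', ; } and FIRST(ε) = { ε }.
The second alternative is nullable and FOLLOW(<cond>) = { ;, num } shares ; with FIRST of the first — conflict.

Yes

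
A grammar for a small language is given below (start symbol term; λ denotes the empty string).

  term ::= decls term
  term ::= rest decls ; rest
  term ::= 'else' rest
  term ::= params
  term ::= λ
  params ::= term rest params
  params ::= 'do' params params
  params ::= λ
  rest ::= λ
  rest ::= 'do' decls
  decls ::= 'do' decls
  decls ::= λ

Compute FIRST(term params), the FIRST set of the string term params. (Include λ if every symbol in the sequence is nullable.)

Add FIRST(term)\{λ} = { 'do', 'else', ; }; term is nullable, continue.
Add FIRST(params)\{λ} = { 'do', 'else', ; }; params is nullable, continue.
Every symbol is nullable, so include λ.

{ 'do', 'else', ;, λ }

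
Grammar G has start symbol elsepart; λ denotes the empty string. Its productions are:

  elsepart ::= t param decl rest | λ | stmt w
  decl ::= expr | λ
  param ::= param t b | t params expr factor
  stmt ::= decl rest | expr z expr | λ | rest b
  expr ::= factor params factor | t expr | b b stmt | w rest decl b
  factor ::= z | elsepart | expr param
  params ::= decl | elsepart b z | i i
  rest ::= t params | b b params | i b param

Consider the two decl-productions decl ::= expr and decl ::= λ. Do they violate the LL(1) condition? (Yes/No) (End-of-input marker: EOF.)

Yes

FIRST(expr) = { b, i, t, w, z, λ } and FIRST(λ) = { λ }.
Both alternatives are nullable, violating the LL(1) condition.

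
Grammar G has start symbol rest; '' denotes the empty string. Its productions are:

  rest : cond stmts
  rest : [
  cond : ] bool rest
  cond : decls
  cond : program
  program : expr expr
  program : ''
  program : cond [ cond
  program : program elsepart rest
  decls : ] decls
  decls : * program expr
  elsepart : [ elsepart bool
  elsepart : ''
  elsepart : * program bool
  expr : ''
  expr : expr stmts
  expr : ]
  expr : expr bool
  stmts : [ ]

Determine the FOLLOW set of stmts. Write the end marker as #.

{ #, *, [, ], bool }

In rest : cond stmts: stmts is at the end, add FOLLOW(rest) = { #, *, [, ], bool }.
In expr : expr stmts: stmts is at the end, add FOLLOW(expr) = { *, [, ], bool }.
Union: FOLLOW(stmts) = { #, *, [, ], bool }.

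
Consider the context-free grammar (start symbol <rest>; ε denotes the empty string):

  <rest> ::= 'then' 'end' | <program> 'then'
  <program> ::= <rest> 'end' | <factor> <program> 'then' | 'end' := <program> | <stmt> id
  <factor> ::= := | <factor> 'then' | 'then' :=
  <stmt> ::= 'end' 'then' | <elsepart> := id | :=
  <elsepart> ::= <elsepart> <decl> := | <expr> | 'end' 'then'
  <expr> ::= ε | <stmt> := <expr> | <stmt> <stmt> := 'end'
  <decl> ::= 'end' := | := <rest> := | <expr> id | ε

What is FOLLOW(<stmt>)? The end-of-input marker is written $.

In <program> ::= <stmt> id: add FIRST(id) = { id }.
In <expr> ::= <stmt> := <expr>: add FIRST(:= <expr>) = { := }.
In <expr> ::= <stmt> <stmt> := 'end': add FIRST(<stmt> := 'end') = { 'end', :=, id }.
In <expr> ::= <stmt> <stmt> := 'end': add FIRST(:= 'end') = { := }.
Union: FOLLOW(<stmt>) = { 'end', :=, id }.

{ 'end', :=, id }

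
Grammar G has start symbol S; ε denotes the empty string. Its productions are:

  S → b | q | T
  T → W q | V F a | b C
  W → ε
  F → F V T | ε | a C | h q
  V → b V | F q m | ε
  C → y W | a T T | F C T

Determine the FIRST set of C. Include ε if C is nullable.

C → y W contributes {y}.
C → a T T contributes {a}.
From C → F C T: F nullable, take FIRST(F) ∪ FIRST(C) = { a, b, h, q, y }.
Union: FIRST(C) = { a, b, h, q, y }.

{ a, b, h, q, y }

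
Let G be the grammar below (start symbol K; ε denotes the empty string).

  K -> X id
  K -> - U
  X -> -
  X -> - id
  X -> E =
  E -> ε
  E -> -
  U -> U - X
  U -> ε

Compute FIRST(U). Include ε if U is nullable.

{ -, ε }

From U -> U - X: U nullable, take FIRST(U) ∪ {-} = { - }.
U -> ε contributes ε.
Union: FIRST(U) = { -, ε }.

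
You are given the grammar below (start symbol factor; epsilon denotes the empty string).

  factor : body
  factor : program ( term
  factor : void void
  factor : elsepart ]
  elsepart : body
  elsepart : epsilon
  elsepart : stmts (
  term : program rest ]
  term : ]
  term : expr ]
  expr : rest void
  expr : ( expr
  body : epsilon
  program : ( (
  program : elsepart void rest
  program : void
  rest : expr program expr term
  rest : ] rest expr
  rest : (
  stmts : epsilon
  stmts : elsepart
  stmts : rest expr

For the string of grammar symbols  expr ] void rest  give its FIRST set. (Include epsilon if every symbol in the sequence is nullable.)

{ (, ] }

Add FIRST(expr) = { (, ] }; expr is not nullable, stop.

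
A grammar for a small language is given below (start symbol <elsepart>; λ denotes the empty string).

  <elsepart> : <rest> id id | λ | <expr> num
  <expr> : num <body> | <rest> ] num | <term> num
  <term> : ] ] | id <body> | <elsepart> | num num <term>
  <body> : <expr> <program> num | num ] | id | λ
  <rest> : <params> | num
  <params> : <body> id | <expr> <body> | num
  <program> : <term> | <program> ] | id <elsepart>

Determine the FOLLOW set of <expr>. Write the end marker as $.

{ ], id, num }

In <elsepart> : <expr> num: add FIRST(num) = { num }.
In <body> : <expr> <program> num: add FIRST(<program> num) = { ], id, num }.
In <params> : <expr> <body>: add FIRST(<body>)\{λ} = { ], id, num }.
  Since <body> is nullable, also add FOLLOW(<params>) = { ], id }.
Union: FOLLOW(<expr>) = { ], id, num }.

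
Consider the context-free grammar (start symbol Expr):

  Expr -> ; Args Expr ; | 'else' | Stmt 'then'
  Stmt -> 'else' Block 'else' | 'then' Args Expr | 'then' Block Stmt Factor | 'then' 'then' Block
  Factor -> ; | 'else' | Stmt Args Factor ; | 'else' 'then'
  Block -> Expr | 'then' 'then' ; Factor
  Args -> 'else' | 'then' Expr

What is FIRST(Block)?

From Block -> Expr: add FIRST(Expr) = { 'else', 'then', ; }.
Block -> 'then' 'then' ; Factor contributes {'then'}.
Union: FIRST(Block) = { 'else', 'then', ; }.

{ 'else', 'then', ; }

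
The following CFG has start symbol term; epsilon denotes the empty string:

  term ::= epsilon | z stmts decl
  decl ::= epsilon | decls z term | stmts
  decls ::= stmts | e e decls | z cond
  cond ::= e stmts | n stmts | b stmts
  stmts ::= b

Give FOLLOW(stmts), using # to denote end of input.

{ #, b, e, z }

In term ::= z stmts decl: add FIRST(decl)\{epsilon} = { b, e, z }.
  Since decl is nullable, also add FOLLOW(term) = { # }.
In decl ::= stmts: stmts is at the end, add FOLLOW(decl) = { # }.
In decls ::= stmts: stmts is at the end, add FOLLOW(decls) = { z }.
In cond ::= e stmts: stmts is at the end, add FOLLOW(cond) = { z }.
In cond ::= n stmts: stmts is at the end, add FOLLOW(cond) = { z }.
In cond ::= b stmts: stmts is at the end, add FOLLOW(cond) = { z }.
Union: FOLLOW(stmts) = { #, b, e, z }.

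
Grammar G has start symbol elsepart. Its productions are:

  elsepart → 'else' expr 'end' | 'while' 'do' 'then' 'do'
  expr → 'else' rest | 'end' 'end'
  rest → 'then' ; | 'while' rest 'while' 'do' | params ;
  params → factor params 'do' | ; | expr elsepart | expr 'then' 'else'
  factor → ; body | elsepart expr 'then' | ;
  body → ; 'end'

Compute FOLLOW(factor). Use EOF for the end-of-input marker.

In params → factor params 'do': add FIRST(params 'do') = { 'else', 'end', 'while', ; }.
Union: FOLLOW(factor) = { 'else', 'end', 'while', ; }.

{ 'else', 'end', 'while', ; }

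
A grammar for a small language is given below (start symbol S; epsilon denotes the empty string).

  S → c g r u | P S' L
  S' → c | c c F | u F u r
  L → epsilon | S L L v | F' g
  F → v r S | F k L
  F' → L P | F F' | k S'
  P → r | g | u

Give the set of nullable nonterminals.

{ L }

Directly nullable (have an epsilon-production): L.
No other nonterminal has a production whose RHS symbols are all nullable.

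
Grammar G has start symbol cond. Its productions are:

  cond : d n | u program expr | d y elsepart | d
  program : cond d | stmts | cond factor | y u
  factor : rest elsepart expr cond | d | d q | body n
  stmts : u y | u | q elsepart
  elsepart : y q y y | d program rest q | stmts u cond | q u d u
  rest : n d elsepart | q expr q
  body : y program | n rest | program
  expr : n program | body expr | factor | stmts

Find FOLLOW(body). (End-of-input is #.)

{ d, n, q, u, y }

In factor : body n: add FIRST(n) = { n }.
In expr : body expr: add FIRST(expr) = { d, n, q, u, y }.
Union: FOLLOW(body) = { d, n, q, u, y }.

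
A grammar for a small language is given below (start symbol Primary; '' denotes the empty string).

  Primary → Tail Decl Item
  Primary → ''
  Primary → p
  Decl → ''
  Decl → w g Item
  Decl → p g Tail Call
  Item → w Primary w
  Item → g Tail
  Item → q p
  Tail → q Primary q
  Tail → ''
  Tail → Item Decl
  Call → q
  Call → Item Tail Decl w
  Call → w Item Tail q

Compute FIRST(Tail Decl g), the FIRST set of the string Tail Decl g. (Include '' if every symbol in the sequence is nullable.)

Add FIRST(Tail)\{''} = { g, q, w }; Tail is nullable, continue.
Add FIRST(Decl)\{''} = { p, w }; Decl is nullable, continue.
g is a terminal; add {g} and stop.

{ g, p, q, w }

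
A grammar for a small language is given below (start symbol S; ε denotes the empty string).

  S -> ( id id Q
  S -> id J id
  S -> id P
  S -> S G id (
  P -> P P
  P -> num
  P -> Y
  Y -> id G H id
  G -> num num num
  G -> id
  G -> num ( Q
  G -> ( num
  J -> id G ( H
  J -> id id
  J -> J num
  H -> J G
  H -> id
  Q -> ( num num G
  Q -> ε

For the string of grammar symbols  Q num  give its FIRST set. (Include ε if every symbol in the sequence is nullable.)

Add FIRST(Q)\{ε} = { ( }; Q is nullable, continue.
num is a terminal; add {num} and stop.

{ (, num }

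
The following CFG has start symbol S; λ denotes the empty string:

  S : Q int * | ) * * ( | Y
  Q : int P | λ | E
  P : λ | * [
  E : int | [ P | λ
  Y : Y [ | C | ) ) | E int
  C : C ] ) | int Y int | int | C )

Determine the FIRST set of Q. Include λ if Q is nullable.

Q : int P contributes {int}.
Q : λ contributes λ.
From Q : E: add FIRST(E) = { [, int, λ } (including λ since E is nullable).
Union: FIRST(Q) = { [, int, λ }.

{ [, int, λ }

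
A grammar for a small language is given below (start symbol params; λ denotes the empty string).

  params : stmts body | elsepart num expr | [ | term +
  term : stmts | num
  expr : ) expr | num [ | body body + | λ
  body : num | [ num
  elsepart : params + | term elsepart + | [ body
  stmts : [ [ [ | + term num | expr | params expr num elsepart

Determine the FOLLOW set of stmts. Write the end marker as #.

In params : stmts body: add FIRST(body) = { [, num }.
In term : stmts: stmts is at the end, add FOLLOW(term) = { ), +, [, num }.
Union: FOLLOW(stmts) = { ), +, [, num }.

{ ), +, [, num }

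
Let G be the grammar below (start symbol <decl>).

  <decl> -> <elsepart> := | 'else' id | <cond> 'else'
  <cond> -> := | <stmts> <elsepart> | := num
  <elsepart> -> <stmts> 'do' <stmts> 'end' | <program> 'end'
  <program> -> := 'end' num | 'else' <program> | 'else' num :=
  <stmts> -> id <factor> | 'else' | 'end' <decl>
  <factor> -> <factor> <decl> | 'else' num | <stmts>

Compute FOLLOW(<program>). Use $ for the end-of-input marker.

{ 'end' }

In <elsepart> -> <program> 'end': add FIRST('end') = { 'end' }.
In <program> -> 'else' <program>: <program> is at the end, add FOLLOW(<program>) = { 'end' }.
Union: FOLLOW(<program>) = { 'end' }.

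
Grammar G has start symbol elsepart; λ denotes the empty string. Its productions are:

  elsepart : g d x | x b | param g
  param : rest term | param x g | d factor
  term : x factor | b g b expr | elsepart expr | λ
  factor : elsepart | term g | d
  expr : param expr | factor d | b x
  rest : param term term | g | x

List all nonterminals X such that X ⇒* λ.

{ term }

Directly nullable (have an λ-production): term.
No other nonterminal has a production whose RHS symbols are all nullable.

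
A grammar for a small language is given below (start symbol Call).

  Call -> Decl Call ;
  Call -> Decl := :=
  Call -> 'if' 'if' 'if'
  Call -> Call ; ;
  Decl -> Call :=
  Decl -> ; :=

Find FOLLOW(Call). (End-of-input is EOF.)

Call is the start symbol, so EOF ∈ FOLLOW(Call).
In Call -> Decl Call ;: add FIRST(;) = { ; }.
In Call -> Call ; ;: add FIRST(; ;) = { ; }.
In Decl -> Call :=: add FIRST(:=) = { := }.
Union: FOLLOW(Call) = { EOF, :=, ; }.

{ EOF, :=, ; }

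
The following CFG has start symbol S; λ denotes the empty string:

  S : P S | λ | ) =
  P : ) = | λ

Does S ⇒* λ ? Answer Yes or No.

S has an λ-production, so S ⇒ λ.

Yes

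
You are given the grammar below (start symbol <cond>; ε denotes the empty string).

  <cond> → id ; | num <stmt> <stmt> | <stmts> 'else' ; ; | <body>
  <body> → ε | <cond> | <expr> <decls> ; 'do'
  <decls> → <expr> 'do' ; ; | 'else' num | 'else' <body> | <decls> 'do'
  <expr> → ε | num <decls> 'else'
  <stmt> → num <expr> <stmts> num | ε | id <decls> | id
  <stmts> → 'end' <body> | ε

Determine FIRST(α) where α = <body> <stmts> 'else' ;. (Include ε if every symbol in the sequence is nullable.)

Add FIRST(<body>)\{ε} = { 'do', 'else', 'end', id, num }; <body> is nullable, continue.
Add FIRST(<stmts>)\{ε} = { 'end' }; <stmts> is nullable, continue.
'else' is a terminal; add {'else'} and stop.

{ 'do', 'else', 'end', id, num }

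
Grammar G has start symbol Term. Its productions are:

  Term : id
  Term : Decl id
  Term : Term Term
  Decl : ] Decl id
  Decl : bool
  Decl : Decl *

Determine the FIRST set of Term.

Term : id contributes {id}.
From Term : Decl id: add FIRST(Decl) = { ], bool }.
From Term : Term Term: add FIRST(Term) = { ], bool, id }.
Union: FIRST(Term) = { ], bool, id }.

{ ], bool, id }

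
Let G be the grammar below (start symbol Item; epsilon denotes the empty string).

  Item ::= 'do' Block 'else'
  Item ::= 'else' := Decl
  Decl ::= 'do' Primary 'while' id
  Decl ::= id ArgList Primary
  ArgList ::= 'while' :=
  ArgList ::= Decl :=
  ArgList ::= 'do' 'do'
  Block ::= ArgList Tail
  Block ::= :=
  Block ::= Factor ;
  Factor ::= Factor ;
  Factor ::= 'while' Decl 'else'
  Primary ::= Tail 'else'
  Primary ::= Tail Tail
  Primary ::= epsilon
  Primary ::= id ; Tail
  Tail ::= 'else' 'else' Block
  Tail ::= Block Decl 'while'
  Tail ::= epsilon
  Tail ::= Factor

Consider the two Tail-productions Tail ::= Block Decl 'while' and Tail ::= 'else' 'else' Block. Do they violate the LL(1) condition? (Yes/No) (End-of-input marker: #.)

No

FIRST(Block Decl 'while') = { 'do', 'while', :=, id } and FIRST('else' 'else' Block) = { 'else' }.
The FIRST sets are disjoint and neither alternative is nullable — no conflict.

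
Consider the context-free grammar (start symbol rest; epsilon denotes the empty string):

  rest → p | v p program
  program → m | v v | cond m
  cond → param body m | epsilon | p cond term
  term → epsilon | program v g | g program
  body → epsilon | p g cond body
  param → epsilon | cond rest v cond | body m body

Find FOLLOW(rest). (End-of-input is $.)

rest is the start symbol, so $ ∈ FOLLOW(rest).
In param → cond rest v cond: add FIRST(v cond) = { v }.
Union: FOLLOW(rest) = { $, v }.

{ $, v }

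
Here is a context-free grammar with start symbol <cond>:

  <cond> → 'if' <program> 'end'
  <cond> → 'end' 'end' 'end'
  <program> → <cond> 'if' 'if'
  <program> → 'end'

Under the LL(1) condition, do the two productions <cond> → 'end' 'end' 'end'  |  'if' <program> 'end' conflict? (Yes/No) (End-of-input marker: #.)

FIRST('end' 'end' 'end') = { 'end' } and FIRST('if' <program> 'end') = { 'if' }.
The FIRST sets are disjoint and neither alternative is nullable — no conflict.

No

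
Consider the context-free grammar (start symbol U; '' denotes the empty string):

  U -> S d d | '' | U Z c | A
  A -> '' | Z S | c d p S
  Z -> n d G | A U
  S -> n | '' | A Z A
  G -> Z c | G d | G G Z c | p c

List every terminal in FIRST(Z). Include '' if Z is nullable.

{ c, d, n, '' }

Z -> n d G contributes {n}.
From Z -> A U: A, U nullable, take FIRST(A) ∪ FIRST(U) = { c, d, n }; also '' since the whole RHS is nullable.
Union: FIRST(Z) = { c, d, n, '' }.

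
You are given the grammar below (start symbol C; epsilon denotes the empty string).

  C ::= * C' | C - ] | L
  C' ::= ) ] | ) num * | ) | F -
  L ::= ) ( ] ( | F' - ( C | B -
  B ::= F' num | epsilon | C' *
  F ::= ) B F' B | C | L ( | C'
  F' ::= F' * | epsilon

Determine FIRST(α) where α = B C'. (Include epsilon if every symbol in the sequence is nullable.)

{ ), *, -, num }

Add FIRST(B)\{epsilon} = { ), *, -, num }; B is nullable, continue.
Add FIRST(C') = { ), *, -, num }; C' is not nullable, stop.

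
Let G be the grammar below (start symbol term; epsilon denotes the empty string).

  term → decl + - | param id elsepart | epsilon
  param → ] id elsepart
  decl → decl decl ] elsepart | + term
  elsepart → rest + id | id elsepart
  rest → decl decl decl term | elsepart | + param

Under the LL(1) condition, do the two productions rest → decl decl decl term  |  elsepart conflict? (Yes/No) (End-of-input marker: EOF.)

Yes

FIRST(decl decl decl term) = { + } and FIRST(elsepart) = { +, id }.
Both contain +, so the two alternatives are not disjoint — LL(1) conflict.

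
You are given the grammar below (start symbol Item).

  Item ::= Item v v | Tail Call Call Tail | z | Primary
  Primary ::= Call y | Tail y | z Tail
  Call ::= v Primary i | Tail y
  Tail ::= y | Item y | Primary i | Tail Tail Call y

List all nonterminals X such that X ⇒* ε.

No nonterminal has an empty production or an RHS whose symbols are all nullable.

{ } (none)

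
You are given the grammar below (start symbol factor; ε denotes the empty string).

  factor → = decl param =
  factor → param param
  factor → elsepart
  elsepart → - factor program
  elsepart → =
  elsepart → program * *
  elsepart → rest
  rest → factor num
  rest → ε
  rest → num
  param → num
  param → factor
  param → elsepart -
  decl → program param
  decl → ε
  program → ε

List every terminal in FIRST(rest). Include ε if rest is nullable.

{ *, -, =, num, ε }

From rest → factor num: factor nullable, take FIRST(factor) ∪ {num} = { *, -, =, num }.
rest → ε contributes ε.
rest → num contributes {num}.
Union: FIRST(rest) = { *, -, =, num, ε }.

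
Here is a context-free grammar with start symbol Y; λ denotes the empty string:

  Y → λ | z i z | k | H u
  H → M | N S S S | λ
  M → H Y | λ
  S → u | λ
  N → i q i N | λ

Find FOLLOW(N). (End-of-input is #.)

In H → N S S S: add FIRST(S S S)\{λ} = { u }.
  Since S S S is nullable, also add FOLLOW(H) = { i, k, u, z }.
In N → i q i N: N is at the end, add FOLLOW(N) = { i, k, u, z }.
Union: FOLLOW(N) = { i, k, u, z }.

{ i, k, u, z }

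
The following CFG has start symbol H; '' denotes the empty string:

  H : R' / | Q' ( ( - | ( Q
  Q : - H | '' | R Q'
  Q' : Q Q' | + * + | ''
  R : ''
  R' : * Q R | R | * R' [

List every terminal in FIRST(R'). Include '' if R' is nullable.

{ *, '' }

R' : * Q R contributes {*}.
From R' : R: add FIRST(R) = { '' } (including '' since R is nullable).
R' : * R' [ contributes {*}.
Union: FIRST(R') = { *, '' }.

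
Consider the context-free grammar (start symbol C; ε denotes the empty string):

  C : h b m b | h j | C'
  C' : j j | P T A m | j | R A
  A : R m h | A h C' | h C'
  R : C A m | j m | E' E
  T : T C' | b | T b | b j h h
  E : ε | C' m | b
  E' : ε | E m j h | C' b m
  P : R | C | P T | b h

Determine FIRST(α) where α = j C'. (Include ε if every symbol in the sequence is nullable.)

{ j }

j is a terminal; add {j} and stop.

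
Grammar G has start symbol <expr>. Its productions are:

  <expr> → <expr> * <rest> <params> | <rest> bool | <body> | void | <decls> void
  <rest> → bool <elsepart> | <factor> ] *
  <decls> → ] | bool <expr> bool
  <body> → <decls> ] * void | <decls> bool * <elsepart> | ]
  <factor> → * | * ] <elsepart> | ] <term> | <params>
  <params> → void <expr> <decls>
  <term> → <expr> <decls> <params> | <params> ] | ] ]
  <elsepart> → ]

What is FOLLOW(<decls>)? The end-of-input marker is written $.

In <expr> → <decls> void: add FIRST(void) = { void }.
In <body> → <decls> ] * void: add FIRST(] * void) = { ] }.
In <body> → <decls> bool * <elsepart>: add FIRST(bool * <elsepart>) = { bool }.
In <params> → void <expr> <decls>: <decls> is at the end, add FOLLOW(<params>) = { $, *, ], bool }.
In <term> → <expr> <decls> <params>: add FIRST(<params>) = { void }.
Union: FOLLOW(<decls>) = { $, *, ], bool, void }.

{ $, *, ], bool, void }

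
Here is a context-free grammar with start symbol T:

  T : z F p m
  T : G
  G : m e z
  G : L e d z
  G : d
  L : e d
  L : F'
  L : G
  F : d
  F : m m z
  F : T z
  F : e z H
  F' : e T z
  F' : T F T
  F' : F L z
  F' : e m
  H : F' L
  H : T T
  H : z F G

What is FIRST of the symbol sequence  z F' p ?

{ z }

z is a terminal; add {z} and stop.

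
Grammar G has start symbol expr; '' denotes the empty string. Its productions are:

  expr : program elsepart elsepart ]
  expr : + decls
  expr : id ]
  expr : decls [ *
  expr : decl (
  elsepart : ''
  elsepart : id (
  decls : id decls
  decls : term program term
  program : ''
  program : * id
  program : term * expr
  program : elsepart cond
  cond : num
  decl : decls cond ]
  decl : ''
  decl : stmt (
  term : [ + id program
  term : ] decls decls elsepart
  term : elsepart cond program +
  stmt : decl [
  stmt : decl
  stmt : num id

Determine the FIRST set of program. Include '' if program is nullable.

{ *, [, ], id, num, '' }

program : '' contributes ''.
program : * id contributes {*}.
From program : term * expr: add FIRST(term) = { [, ], id, num }.
From program : elsepart cond: elsepart nullable, take FIRST(elsepart) ∪ FIRST(cond) = { id, num }.
Union: FIRST(program) = { *, [, ], id, num, '' }.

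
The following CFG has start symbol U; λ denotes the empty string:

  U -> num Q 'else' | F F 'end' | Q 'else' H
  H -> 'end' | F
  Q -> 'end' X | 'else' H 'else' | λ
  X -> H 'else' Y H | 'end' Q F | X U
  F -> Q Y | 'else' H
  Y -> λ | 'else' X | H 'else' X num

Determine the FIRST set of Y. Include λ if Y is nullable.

{ 'else', 'end', λ }

Y -> λ contributes λ.
Y -> 'else' X contributes {'else'}.
From Y -> H 'else' X num: H nullable, take FIRST(H) ∪ {'else'} = { 'else', 'end' }.
Union: FIRST(Y) = { 'else', 'end', λ }.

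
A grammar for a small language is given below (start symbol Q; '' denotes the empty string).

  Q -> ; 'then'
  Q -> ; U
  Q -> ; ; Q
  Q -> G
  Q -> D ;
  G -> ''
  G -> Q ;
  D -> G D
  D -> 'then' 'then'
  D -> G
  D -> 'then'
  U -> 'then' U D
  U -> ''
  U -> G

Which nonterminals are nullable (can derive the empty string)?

{ D, G, Q, U }

Directly nullable (have an ''-production): G, U.
D -> G D with every symbol nullable, so D is nullable.
Q -> G with every symbol nullable, so Q is nullable.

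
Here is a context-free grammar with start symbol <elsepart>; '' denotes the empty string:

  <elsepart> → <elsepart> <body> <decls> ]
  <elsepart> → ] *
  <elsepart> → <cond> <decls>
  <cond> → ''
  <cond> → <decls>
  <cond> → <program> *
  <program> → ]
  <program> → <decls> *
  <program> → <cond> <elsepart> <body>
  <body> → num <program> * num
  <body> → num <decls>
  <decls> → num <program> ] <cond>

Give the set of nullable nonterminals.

Directly nullable (have an ''-production): <cond>.
No other nonterminal has a production whose RHS symbols are all nullable.

{ <cond> }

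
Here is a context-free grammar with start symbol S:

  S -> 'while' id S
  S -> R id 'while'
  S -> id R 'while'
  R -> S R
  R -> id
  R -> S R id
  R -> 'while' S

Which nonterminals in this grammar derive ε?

No nonterminal has an empty production or an RHS whose symbols are all nullable.

{ } (none)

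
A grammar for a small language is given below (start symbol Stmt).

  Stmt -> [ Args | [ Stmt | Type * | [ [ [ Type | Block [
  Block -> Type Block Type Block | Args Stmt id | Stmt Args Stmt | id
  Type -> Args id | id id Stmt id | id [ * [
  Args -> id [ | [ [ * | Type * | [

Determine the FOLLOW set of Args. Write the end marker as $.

{ $, [, id }

In Stmt -> [ Args: Args is at the end, add FOLLOW(Stmt) = { $, [, id }.
In Block -> Args Stmt id: add FIRST(Stmt id) = { [, id }.
In Block -> Stmt Args Stmt: add FIRST(Stmt) = { [, id }.
In Type -> Args id: add FIRST(id) = { id }.
Union: FOLLOW(Args) = { $, [, id }.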